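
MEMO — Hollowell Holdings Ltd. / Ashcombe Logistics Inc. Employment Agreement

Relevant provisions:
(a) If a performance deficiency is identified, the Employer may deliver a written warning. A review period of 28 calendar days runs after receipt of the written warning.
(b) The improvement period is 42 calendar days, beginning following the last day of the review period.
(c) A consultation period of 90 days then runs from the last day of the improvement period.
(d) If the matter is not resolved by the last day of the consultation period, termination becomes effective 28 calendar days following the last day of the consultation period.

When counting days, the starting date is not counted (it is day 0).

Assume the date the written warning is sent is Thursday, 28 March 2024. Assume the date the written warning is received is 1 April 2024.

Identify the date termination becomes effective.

The last day of the review period: 1 April 2024 + 28 days = 29 April 2024.
The last day of the improvement period: 42 calendar days after 29 April 2024 is 10 June 2024.
Adding 90 calendar days to 10 June 2024 gives 8 September 2024, which is the last day of the consultation period.
The date termination becomes effective: 8 September 2024 + 28 days = 6 October 2024.

6 October 2024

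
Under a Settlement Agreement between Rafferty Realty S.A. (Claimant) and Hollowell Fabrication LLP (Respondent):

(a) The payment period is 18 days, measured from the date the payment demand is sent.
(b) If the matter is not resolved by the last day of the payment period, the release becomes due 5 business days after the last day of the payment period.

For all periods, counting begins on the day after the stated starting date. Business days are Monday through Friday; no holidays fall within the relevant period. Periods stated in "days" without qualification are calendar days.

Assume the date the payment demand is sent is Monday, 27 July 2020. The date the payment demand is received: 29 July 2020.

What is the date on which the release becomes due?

21 August 2020

The last day of the payment period: 18 calendar days after 27 July 2020 is 14 August 2020.
The date on which the release becomes due: 5 business days after Friday, 14 August 2020, skipping weekends — Aug 17, Aug 18, Aug 19, Aug 20, Aug 21 — lands on Friday, 21 August 2020.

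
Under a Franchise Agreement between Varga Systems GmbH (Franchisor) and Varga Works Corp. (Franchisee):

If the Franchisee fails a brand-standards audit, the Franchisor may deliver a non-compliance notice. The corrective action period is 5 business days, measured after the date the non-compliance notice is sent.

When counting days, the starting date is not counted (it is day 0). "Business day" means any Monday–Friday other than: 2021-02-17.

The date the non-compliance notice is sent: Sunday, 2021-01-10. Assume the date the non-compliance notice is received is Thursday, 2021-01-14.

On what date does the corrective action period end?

2021-01-15

The last day of the corrective action period: 5 business days after Sunday, 2021-01-10, skipping weekends — Jan 11, Jan 12, Jan 13, Jan 14, Jan 15 — lands on Friday, 2021-01-15.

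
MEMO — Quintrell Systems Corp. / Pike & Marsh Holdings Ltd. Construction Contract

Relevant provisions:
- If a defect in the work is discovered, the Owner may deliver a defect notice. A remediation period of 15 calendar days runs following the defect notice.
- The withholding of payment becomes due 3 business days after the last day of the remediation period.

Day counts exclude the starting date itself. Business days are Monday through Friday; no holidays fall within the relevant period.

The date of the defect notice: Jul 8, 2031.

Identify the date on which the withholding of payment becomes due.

Jul 28, 2031

Adding 15 calendar days to Jul 8, 2031 gives Jul 23, 2031, which is the last day of the remediation period.
From Wednesday, Jul 23, 2031, 3 business days (Jul 24, Jul 25, Jul 28, skipping weekends) brings us to Monday, Jul 28, 2031, which is the date on which the withholding of payment becomes due.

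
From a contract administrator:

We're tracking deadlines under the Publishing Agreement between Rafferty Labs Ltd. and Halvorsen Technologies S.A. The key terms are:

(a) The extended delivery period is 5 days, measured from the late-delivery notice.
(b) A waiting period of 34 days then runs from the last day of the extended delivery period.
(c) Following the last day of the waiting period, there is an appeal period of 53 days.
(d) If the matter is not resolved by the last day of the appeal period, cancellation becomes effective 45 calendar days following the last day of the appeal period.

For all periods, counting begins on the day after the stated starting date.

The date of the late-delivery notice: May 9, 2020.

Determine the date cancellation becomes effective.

Adding 5 calendar days to May 9, 2020 gives May 14, 2020, which is the last day of the extended delivery period.
The last day of the waiting period: May 14, 2020 + 34 days = June 17, 2020.
The last day of the appeal period: June 17, 2020 + 53 days = August 9, 2020.
Adding 45 calendar days to August 9, 2020 gives September 23, 2020, which is the date cancellation becomes effective.

September 23, 2020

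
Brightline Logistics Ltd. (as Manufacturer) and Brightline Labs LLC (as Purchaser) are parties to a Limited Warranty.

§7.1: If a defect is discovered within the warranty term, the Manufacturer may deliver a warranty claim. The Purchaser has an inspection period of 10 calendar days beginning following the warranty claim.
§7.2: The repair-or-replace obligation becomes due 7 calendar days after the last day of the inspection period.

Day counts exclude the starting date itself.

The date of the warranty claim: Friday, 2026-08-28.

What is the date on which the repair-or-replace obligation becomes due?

Adding 10 calendar days to 2026-08-28 gives 2026-09-07, which is the last day of the inspection period.
Adding 7 calendar days to 2026-09-07 gives 2026-09-14, which is the date on which the repair-or-replace obligation becomes due.

2026-09-14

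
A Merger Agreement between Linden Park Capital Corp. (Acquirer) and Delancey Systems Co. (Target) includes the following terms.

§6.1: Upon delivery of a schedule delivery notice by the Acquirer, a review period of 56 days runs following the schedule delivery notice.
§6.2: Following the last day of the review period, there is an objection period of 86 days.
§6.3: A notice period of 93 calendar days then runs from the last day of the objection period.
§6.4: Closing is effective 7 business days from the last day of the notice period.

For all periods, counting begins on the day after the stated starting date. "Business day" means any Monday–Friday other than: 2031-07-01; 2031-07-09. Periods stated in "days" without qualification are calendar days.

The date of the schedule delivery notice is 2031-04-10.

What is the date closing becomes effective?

2031-12-10

The last day of the review period: 56 calendar days after 2031-04-10 is 2031-06-05.
The last day of the objection period: 2031-06-05 + 86 days = 2031-08-30.
Adding 93 calendar days to 2031-08-30 gives 2031-12-01, which is the last day of the notice period.
The date closing becomes effective: counting 7 business days from Monday, 2031-12-01 (Dec 2, Dec 3, Dec 4, Dec 5, Dec 8, Dec 9, Dec 10, skipping weekends) reaches Wednesday, 2031-12-10.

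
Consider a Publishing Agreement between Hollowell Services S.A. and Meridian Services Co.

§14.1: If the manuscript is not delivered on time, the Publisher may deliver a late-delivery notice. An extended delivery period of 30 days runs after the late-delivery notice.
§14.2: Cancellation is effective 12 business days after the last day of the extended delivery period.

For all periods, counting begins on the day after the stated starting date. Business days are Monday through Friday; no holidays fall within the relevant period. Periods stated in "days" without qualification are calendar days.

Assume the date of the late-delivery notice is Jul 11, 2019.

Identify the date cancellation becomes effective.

The last day of the extended delivery period: Jul 11, 2019 + 30 days = Aug 10, 2019.
The date cancellation becomes effective: 12 business days after Saturday, Aug 10, 2019, skipping weekends — Aug 12, Aug 13, Aug 14, Aug 15, …, Aug 23, Aug 26, Aug 27 — lands on Tuesday, Aug 27, 2019.

Aug 27, 2019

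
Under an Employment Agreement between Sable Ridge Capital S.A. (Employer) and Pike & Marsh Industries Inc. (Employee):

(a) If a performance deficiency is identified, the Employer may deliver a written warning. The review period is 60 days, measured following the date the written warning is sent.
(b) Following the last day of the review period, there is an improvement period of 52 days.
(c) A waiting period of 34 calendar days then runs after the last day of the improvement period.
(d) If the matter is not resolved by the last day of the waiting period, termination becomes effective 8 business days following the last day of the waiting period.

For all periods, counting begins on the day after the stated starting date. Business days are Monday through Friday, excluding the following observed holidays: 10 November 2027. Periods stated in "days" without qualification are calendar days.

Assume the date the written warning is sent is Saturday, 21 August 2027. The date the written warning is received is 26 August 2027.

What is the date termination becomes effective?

26 January 2028

The last day of the review period: 60 calendar days after 21 August 2027 is 20 October 2027.
The last day of the improvement period: 52 calendar days after 20 October 2027 is 11 December 2027.
The last day of the waiting period: 11 December 2027 + 34 days = 14 January 2028.
From Friday, 14 January 2028, 8 business days (Jan 17, Jan 18, Jan 19, Jan 20, Jan 21, Jan 24, Jan 25, Jan 26, skipping weekends) brings us to Wednesday, 26 January 2028, which is the date termination becomes effective.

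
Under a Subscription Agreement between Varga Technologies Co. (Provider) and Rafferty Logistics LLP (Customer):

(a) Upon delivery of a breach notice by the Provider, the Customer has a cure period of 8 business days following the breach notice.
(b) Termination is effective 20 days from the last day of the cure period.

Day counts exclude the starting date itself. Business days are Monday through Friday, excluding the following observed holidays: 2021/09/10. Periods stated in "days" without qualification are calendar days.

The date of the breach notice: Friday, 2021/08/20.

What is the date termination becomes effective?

From Friday, 2021/08/20, 8 business days (Aug 23, Aug 24, Aug 25, Aug 26, Aug 27, Aug 30, Aug 31, Sep 1, skipping weekends) brings us to Wednesday, 2021/09/01, which is the last day of the cure period.
Adding 20 calendar days to 2021/09/01 gives 2021/09/21, which is the date termination becomes effective.

2021/09/21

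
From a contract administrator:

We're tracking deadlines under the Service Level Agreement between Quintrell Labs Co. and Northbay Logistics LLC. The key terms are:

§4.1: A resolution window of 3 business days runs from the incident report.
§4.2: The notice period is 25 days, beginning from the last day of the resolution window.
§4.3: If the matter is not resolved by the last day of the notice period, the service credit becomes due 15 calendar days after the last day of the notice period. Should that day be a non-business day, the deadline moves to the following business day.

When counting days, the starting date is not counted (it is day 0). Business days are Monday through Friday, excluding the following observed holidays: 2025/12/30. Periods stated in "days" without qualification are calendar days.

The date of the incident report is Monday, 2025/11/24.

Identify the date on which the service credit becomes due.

The last day of the resolution window: 3 business days after Monday, 2025/11/24, skipping weekends — Nov 25, Nov 26, Nov 27 — lands on Thursday, 2025/11/27.
Adding 25 calendar days to 2025/11/27 gives 2025/12/22, which is the last day of the notice period.
Adding 15 calendar days to 2025/12/22 gives 2026/01/06, which is the date on which the service credit becomes due. 2026/01/06 is a Tuesday and is not a listed holiday, so no roll-forward applies.

2026/01/06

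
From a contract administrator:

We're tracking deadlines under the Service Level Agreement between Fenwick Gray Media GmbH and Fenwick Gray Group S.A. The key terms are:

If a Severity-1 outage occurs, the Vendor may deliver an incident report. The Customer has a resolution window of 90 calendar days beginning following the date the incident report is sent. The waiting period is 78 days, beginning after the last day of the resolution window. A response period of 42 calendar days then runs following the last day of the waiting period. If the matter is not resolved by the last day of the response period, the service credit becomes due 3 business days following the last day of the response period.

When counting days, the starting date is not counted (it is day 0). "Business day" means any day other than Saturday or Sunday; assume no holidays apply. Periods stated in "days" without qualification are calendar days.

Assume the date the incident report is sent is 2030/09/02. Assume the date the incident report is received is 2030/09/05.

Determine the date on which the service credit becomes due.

2031/04/03

The last day of the resolution window: 2030/09/02 + 90 days = 2030/12/01.
Adding 78 calendar days to 2030/12/01 gives 2031/02/17, which is the last day of the waiting period.
The last day of the response period: 2031/02/17 + 42 days = 2031/03/31.
From Monday, 2031/03/31, 3 business days (Apr 1, Apr 2, Apr 3, skipping weekends) brings us to Thursday, 2031/04/03, which is the date on which the service credit becomes due.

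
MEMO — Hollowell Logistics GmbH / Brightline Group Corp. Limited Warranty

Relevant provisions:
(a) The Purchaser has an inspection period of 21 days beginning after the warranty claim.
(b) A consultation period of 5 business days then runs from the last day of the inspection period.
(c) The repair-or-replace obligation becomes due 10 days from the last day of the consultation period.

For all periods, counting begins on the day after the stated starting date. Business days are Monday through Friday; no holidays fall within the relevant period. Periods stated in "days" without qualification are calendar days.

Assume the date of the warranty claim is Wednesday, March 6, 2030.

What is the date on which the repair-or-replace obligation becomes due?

The last day of the inspection period: March 6, 2030 + 21 days = March 27, 2030.
The last day of the consultation period: counting 5 business days from Wednesday, March 27, 2030 (Mar 28, Mar 29, Apr 1, Apr 2, Apr 3, skipping weekends) reaches Wednesday, April 3, 2030.
The date on which the repair-or-replace obligation becomes due: 10 calendar days after April 3, 2030 is April 13, 2030.

April 13, 2030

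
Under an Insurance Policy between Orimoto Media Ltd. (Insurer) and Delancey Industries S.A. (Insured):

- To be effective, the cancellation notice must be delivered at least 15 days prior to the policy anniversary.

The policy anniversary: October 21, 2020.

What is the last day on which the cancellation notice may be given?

October 6, 2020

Counting back 15 calendar days from October 21, 2020 gives October 6, 2020.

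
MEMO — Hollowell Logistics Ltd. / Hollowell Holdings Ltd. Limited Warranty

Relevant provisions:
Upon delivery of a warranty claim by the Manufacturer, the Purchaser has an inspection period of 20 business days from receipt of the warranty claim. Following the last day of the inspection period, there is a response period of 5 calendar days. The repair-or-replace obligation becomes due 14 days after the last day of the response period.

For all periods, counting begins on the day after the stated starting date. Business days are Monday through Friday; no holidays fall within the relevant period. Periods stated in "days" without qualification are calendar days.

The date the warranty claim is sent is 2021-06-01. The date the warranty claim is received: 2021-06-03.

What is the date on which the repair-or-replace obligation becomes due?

2021-07-20

The last day of the inspection period: counting 20 business days from Thursday, 2021-06-03 (Jun 4, Jun 7, Jun 8, Jun 9, …, Jun 29, Jun 30, Jul 1, skipping weekends) reaches Thursday, 2021-07-01.
The last day of the response period: 5 calendar days after 2021-07-01 is 2021-07-06.
The date on which the repair-or-replace obligation becomes due: 2021-07-06 + 14 days = 2021-07-20.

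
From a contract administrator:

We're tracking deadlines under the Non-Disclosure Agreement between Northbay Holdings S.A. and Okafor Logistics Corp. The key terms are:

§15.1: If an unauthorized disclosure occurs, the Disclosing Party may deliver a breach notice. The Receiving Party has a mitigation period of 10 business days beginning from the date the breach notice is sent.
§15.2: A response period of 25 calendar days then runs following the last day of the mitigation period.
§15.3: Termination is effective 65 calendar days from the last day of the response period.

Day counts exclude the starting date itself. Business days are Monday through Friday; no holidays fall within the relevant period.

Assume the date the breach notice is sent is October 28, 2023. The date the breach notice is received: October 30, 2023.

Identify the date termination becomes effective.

February 8, 2024

From Saturday, October 28, 2023, 10 business days (Oct 30, Oct 31, Nov 1, Nov 2, Nov 3, Nov 6, Nov 7, Nov 8, Nov 9, Nov 10, skipping weekends) brings us to Friday, November 10, 2023, which is the last day of the mitigation period.
The last day of the response period: November 10, 2023 + 25 days = December 5, 2023.
The date termination becomes effective: 65 calendar days after December 5, 2023 is February 8, 2024.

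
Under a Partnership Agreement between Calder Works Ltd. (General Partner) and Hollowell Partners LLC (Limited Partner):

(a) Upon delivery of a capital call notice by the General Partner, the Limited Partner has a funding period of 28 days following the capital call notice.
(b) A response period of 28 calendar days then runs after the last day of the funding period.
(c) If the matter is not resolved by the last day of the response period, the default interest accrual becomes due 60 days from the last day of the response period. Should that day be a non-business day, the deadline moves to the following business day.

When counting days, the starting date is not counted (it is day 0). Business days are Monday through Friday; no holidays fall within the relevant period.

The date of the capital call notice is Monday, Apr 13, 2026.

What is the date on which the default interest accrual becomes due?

Aug 7, 2026

The last day of the funding period: 28 calendar days after Apr 13, 2026 is May 11, 2026.
The last day of the response period: May 11, 2026 + 28 days = Jun 8, 2026.
Adding 60 calendar days to Jun 8, 2026 gives Aug 7, 2026, which is the date on which the default interest accrual becomes due. Aug 7, 2026 is a Friday, so no roll-forward applies.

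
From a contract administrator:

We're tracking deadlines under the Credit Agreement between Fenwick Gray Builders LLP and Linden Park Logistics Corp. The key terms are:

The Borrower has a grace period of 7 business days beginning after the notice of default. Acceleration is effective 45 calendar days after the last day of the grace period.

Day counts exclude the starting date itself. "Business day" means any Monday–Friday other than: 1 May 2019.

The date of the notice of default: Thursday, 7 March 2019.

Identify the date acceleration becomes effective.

The last day of the grace period: counting 7 business days from Thursday, 7 March 2019 (Mar 8, Mar 11, Mar 12, Mar 13, Mar 14, Mar 15, Mar 18, skipping weekends) reaches Monday, 18 March 2019.
Adding 45 calendar days to 18 March 2019 gives 2 May 2019, which is the date acceleration becomes effective.

2 May 2019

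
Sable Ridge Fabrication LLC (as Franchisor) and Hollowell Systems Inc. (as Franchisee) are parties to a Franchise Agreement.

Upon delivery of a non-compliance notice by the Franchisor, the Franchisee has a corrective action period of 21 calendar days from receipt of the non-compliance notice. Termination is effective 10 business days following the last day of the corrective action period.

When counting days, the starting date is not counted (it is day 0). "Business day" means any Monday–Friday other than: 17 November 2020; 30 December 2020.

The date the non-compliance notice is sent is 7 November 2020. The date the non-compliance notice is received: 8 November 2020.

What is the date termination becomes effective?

The last day of the corrective action period: 21 calendar days after 8 November 2020 is 29 November 2020.
From Sunday, 29 November 2020, 10 business days (Nov 30, Dec 1, Dec 2, Dec 3, Dec 4, Dec 7, Dec 8, Dec 9, Dec 10, Dec 11, skipping weekends) brings us to Friday, 11 December 2020, which is the date termination becomes effective.

11 December 2020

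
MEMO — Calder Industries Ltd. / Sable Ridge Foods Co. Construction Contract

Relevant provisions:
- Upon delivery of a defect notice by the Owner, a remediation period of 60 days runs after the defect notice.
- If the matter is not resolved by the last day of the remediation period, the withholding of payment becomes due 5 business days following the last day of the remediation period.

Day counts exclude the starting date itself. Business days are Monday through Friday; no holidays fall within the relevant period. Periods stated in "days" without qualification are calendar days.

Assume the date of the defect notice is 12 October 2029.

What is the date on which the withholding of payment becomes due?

The last day of the remediation period: 12 October 2029 + 60 days = 11 December 2029.
The date on which the withholding of payment becomes due: 5 business days after Tuesday, 11 December 2029, skipping weekends — Dec 12, Dec 13, Dec 14, Dec 17, Dec 18 — lands on Tuesday, 18 December 2029.

18 December 2029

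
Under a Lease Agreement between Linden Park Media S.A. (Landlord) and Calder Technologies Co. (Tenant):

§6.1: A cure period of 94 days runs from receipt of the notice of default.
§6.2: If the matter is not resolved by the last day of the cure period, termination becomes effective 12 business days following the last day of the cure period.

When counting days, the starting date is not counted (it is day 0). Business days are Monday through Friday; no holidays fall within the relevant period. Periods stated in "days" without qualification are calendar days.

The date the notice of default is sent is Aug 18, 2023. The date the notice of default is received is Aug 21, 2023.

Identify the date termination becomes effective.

The last day of the cure period: 94 calendar days after Aug 21, 2023 is Nov 23, 2023.
From Thursday, Nov 23, 2023, 12 business days (Nov 24, Nov 27, Nov 28, Nov 29, …, Dec 7, Dec 8, Dec 11, skipping weekends) brings us to Monday, Dec 11, 2023, which is the date termination becomes effective.

Dec 11, 2023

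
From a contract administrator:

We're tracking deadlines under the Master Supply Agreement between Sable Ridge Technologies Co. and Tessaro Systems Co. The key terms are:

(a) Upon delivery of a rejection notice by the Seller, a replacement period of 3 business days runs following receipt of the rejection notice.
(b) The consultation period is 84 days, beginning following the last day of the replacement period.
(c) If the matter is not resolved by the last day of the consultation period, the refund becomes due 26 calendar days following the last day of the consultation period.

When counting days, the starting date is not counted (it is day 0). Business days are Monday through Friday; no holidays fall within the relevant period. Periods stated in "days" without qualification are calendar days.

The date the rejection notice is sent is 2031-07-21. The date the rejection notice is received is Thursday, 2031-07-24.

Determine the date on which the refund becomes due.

The last day of the replacement period: 3 business days after Thursday, 2031-07-24, skipping weekends — Jul 25, Jul 28, Jul 29 — lands on Tuesday, 2031-07-29.
The last day of the consultation period: 84 calendar days after 2031-07-29 is 2031-10-21.
Adding 26 calendar days to 2031-10-21 gives 2031-11-16, which is the date on which the refund becomes due.

2031-11-16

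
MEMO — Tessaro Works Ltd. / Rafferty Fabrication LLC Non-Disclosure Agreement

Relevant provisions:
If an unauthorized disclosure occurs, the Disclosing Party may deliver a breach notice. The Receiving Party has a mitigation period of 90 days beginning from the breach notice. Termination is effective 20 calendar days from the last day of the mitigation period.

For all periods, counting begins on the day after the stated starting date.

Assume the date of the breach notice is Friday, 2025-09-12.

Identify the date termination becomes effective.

2025-12-31

The last day of the mitigation period: 90 calendar days after 2025-09-12 is 2025-12-11.
The date termination becomes effective: 2025-12-11 + 20 days = 2025-12-31.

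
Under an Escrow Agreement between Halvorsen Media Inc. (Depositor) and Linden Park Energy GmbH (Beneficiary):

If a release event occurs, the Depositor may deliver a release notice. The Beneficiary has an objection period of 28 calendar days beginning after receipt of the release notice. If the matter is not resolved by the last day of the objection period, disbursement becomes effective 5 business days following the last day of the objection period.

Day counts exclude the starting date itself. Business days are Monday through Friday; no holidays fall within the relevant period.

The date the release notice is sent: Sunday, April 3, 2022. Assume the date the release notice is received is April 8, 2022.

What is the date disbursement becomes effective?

Adding 28 calendar days to April 8, 2022 gives May 6, 2022, which is the last day of the objection period.
The date disbursement becomes effective: 5 business days after Friday, May 6, 2022, skipping weekends — May 9, May 10, May 11, May 12, May 13 — lands on Friday, May 13, 2022.

May 13, 2022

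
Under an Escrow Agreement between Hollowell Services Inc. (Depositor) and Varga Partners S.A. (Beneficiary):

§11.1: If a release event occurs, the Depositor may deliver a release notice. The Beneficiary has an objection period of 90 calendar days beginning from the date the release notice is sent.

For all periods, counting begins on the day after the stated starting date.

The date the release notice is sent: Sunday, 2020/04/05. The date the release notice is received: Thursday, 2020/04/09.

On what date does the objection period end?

Adding 90 calendar days to 2020/04/05 gives 2020/07/04, which is the last day of the objection period.

2020/07/04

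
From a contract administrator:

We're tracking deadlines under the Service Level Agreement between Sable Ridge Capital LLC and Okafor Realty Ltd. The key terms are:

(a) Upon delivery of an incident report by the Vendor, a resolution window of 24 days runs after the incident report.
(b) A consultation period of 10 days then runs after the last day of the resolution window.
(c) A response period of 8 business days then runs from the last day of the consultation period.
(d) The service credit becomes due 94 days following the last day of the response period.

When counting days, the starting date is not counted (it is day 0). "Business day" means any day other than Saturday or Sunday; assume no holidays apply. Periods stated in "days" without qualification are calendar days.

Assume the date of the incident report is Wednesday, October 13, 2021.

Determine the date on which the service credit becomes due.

February 28, 2022

The last day of the resolution window: 24 calendar days after October 13, 2021 is November 6, 2021.
Adding 10 calendar days to November 6, 2021 gives November 16, 2021, which is the last day of the consultation period.
The last day of the response period: counting 8 business days from Tuesday, November 16, 2021 (Nov 17, Nov 18, Nov 19, Nov 22, Nov 23, Nov 24, Nov 25, Nov 26, skipping weekends) reaches Friday, November 26, 2021.
The date on which the service credit becomes due: November 26, 2021 + 94 days = February 28, 2022.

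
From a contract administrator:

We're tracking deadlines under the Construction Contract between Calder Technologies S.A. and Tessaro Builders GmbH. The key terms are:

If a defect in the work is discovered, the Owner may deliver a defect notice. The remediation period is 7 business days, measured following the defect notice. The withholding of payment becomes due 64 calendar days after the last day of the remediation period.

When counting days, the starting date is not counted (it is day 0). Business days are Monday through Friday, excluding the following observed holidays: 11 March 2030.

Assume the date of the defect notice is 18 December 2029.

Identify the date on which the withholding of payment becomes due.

The last day of the remediation period: 7 business days after Tuesday, 18 December 2029, skipping weekends — Dec 19, Dec 20, Dec 21, Dec 24, Dec 25, Dec 26, Dec 27 — lands on Thursday, 27 December 2029.
Adding 64 calendar days to 27 December 2029 gives 1 March 2030, which is the date on which the withholding of payment becomes due.

1 March 2030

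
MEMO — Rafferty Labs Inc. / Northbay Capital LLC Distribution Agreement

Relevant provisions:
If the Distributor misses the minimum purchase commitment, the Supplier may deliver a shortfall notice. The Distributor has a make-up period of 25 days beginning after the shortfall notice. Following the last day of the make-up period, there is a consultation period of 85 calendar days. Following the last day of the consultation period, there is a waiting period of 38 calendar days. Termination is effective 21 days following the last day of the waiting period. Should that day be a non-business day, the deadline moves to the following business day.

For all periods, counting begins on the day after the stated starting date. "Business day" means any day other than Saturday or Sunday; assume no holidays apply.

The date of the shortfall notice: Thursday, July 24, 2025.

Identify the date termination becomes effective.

The last day of the make-up period: 25 calendar days after July 24, 2025 is August 18, 2025.
The last day of the consultation period: 85 calendar days after August 18, 2025 is November 11, 2025.
The last day of the waiting period: 38 calendar days after November 11, 2025 is December 19, 2025.
The date termination becomes effective: 21 calendar days after December 19, 2025 is January 9, 2026. January 9, 2026 is a Friday, so no roll-forward applies.

January 9, 2026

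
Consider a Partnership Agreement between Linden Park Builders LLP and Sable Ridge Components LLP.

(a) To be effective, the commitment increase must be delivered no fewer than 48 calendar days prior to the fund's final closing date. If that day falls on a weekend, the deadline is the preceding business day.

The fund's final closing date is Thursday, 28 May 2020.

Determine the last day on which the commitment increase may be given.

10 April 2020

Counting back 48 calendar days from 28 May 2020 gives 10 April 2020. That is a Friday, so no adjustment is needed.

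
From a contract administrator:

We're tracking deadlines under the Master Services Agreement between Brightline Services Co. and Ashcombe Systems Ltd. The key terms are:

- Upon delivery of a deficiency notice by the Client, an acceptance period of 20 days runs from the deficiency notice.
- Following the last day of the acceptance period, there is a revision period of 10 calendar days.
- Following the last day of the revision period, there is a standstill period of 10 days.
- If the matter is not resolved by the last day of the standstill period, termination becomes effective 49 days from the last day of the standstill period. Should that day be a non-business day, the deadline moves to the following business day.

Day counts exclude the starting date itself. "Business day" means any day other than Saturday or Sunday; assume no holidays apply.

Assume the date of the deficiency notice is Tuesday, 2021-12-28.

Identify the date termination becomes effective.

2022-03-28

The last day of the acceptance period: 2021-12-28 + 20 days = 2022-01-17.
Adding 10 calendar days to 2022-01-17 gives 2022-01-27, which is the last day of the revision period.
The last day of the standstill period: 2022-01-27 + 10 days = 2022-02-06.
The date termination becomes effective: 2022-02-06 + 49 days = 2022-03-27. That falls on a Sunday, so it rolls to the next business day, Monday, 2022-03-28.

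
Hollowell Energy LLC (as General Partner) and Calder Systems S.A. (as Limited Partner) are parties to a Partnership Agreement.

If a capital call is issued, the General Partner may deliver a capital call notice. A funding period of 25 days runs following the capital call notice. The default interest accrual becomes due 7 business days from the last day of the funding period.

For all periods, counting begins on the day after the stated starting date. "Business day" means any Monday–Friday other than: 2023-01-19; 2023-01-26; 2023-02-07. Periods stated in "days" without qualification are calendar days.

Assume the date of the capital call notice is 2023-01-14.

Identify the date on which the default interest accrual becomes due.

Adding 25 calendar days to 2023-01-14 gives 2023-02-08, which is the last day of the funding period.
The date on which the default interest accrual becomes due: 7 business days after Wednesday, 2023-02-08, skipping weekends — Feb 9, Feb 10, Feb 13, Feb 14, Feb 15, Feb 16, Feb 17 — lands on Friday, 2023-02-17.

2023-02-17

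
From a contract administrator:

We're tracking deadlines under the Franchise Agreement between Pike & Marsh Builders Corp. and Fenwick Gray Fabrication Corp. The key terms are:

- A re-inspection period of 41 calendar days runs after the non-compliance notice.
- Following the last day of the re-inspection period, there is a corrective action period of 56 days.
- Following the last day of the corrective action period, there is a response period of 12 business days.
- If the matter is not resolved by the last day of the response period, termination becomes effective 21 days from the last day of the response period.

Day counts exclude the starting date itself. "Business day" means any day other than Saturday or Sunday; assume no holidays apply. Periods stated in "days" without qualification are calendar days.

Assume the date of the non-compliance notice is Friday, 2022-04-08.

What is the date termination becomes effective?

Adding 41 calendar days to 2022-04-08 gives 2022-05-19, which is the last day of the re-inspection period.
The last day of the corrective action period: 2022-05-19 + 56 days = 2022-07-14.
The last day of the response period: 12 business days after Thursday, 2022-07-14, skipping weekends — Jul 15, Jul 18, Jul 19, Jul 20, …, Jul 28, Jul 29, Aug 1 — lands on Monday, 2022-08-01.
Adding 21 calendar days to 2022-08-01 gives 2022-08-22, which is the date termination becomes effective.

2022-08-22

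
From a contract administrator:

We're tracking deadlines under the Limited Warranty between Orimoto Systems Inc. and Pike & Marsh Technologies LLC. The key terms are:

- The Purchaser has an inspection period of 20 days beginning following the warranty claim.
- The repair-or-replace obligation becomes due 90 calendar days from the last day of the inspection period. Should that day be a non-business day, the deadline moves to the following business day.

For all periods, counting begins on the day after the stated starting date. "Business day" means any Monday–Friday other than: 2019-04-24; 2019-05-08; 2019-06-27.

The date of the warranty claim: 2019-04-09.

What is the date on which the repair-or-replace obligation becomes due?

2019-07-29

The last day of the inspection period: 2019-04-09 + 20 days = 2019-04-29.
The date on which the repair-or-replace obligation becomes due: 90 calendar days after 2019-04-29 is 2019-07-28. That falls on a Sunday, so it rolls to the next business day, Monday, 2019-07-29.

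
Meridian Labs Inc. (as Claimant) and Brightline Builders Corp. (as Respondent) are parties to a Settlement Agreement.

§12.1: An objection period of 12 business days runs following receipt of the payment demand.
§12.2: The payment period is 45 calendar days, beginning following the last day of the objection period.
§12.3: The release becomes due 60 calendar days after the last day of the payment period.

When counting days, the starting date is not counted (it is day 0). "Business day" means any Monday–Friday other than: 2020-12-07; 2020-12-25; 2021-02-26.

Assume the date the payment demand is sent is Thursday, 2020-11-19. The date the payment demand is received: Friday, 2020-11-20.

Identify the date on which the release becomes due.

From Friday, 2020-11-20, 12 business days (Nov 23, Nov 24, Nov 25, Nov 26, …, Dec 4, Dec 8, Dec 9, skipping weekends and the listed holiday on Dec 7) brings us to Wednesday, 2020-12-09, which is the last day of the objection period.
Adding 45 calendar days to 2020-12-09 gives 2021-01-23, which is the last day of the payment period.
Adding 60 calendar days to 2021-01-23 gives 2021-03-24, which is the date on which the release becomes due.

2021-03-24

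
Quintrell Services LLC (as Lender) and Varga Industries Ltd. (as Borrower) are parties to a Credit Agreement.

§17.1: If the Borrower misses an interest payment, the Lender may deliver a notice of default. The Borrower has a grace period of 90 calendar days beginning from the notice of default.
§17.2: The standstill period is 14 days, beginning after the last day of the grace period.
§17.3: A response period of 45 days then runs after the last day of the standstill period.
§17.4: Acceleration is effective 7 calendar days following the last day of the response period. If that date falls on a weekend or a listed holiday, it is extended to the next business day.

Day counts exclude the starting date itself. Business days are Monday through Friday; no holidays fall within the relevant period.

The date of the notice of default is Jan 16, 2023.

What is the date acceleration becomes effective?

The last day of the grace period: 90 calendar days after Jan 16, 2023 is Apr 16, 2023.
The last day of the standstill period: 14 calendar days after Apr 16, 2023 is Apr 30, 2023.
The last day of the response period: Apr 30, 2023 + 45 days = Jun 14, 2023.
The date acceleration becomes effective: Jun 14, 2023 + 7 days = Jun 21, 2023. Jun 21, 2023 is a Wednesday, so no roll-forward applies.

Jun 21, 2023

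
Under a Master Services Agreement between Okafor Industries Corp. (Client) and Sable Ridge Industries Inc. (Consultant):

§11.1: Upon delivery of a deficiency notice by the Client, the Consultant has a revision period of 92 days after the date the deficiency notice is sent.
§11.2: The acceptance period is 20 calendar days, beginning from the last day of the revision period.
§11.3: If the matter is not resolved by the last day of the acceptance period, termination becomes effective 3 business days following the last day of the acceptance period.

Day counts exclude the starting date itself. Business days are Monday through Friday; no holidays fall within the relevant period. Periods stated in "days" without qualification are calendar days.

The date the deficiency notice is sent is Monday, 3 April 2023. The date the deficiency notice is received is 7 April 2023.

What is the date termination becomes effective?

The last day of the revision period: 92 calendar days after 3 April 2023 is 4 July 2023.
The last day of the acceptance period: 4 July 2023 + 20 days = 24 July 2023.
From Monday, 24 July 2023, 3 business days (Jul 25, Jul 26, Jul 27, skipping weekends) brings us to Thursday, 27 July 2023, which is the date termination becomes effective.

27 July 2023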